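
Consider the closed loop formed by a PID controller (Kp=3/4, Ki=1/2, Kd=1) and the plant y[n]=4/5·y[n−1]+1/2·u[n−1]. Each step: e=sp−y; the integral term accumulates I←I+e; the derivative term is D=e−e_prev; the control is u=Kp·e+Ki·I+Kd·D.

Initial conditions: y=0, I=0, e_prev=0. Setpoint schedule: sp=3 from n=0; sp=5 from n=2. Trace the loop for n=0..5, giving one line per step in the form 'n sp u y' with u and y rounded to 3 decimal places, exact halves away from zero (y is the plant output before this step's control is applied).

(exact arithmetic carried between steps; '≈' marks a value shown rounded to 6 d.p. or computed from one; I and e_prev carry over from the previous line; the table rounds u and y to 3 d.p., halves away from zero)
n=0: y=0, sp=3, e=sp−y=3; I=3, D=e−e_prev=3; u=3/4·3+1/2·3+1·3=6.75; next y=4/5·0+1/2·6.75=3.375
n=1: y=3.375, sp=3, e=sp−y=-0.375; I=2.625, D=e−e_prev=-3.375; u=3/4·(-0.375)+1/2·2.625+1·(-3.375)=-2.34375; next y=4/5·3.375+1/2·(-2.34375)=1.528125
n=2: y=1.528125, sp=5, e=sp−y=3.471875; I=6.096875, D=e−e_prev=3.846875; u=3/4·3.471875+1/2·6.096875+1·3.846875≈9.499219; next y=4/5·1.528125+1/2·9.499219≈5.972109
n=3: y≈5.972109, sp=5, e=sp−y≈-0.972109; I≈5.124766, D=e−e_prev≈-4.443984; u=3/4·(-0.972109)+1/2·5.124766+1·(-4.443984)≈-2.610684; next y=4/5·5.972109+1/2·(-2.610684)≈3.472346
n=4: y≈3.472346, sp=5, e=sp−y≈1.527654; I≈6.652420, D=e−e_prev≈2.499764; u=3/4·1.527654+1/2·6.652420+1·2.499764≈6.971714; next y=4/5·3.472346+1/2·6.971714≈6.263734
n=5: y≈6.263734, sp=5, e=sp−y≈-1.263734; I≈5.388686, D=e−e_prev≈-2.791388; u=3/4·(-1.263734)+1/2·5.388686+1·(-2.791388)≈-1.044845; next y=4/5·6.263734+1/2·(-1.044845)≈4.488564

0 3 6.750 0.000
1 3 -2.344 3.375
2 5 9.499 1.528
3 5 -2.611 5.972
4 5 6.972 3.472
5 5 -1.045 6.264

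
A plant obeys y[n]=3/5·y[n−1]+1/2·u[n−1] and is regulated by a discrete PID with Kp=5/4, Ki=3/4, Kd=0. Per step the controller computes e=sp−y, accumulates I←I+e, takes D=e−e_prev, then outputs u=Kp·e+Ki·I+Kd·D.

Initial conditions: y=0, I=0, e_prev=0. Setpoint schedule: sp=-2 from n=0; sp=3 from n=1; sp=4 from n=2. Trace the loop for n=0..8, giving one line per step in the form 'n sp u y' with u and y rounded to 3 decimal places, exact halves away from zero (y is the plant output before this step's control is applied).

(exact arithmetic carried between steps; '≈' marks a value shown rounded to 6 d.p. or computed from one; I and e_prev carry over from the previous line; the table rounds u and y to 3 d.p., halves away from zero)
n=0: y=0, sp=-2, e=sp−y=-2; I=-2, D=e−e_prev=-2; u=5/4·(-2)+3/4·(-2)+0·(-2)=-4; next y=3/5·0+1/2·(-4)=-2
n=1: y=-2, sp=3, e=sp−y=5; I=3, D=e−e_prev=7; u=5/4·5+3/4·3+0·7=8.5; next y=3/5·(-2)+1/2·8.5=3.05
n=2: y=3.05, sp=4, e=sp−y=0.95; I=3.95, D=e−e_prev=-4.05; u=5/4·0.95+3/4·3.95+0·(-4.05)=4.15; next y=3/5·3.05+1/2·4.15=3.905
n=3: y=3.905, sp=4, e=sp−y=0.095; I=4.045, D=e−e_prev=-0.855; u=5/4·0.095+3/4·4.045+0·(-0.855)=3.1525; next y=3/5·3.905+1/2·3.1525=3.91925
n=4: y=3.91925, sp=4, e=sp−y=0.08075; I=4.12575, D=e−e_prev=-0.01425; u=5/4·0.08075+3/4·4.12575+0·(-0.01425)=3.19525; next y=3/5·3.91925+1/2·3.19525=3.949175
n=5: y=3.949175, sp=4, e=sp−y=0.050825; I=4.176575, D=e−e_prev=-0.029925; u=5/4·0.050825+3/4·4.176575+0·(-0.029925)≈3.195963; next y=3/5·3.949175+1/2·3.195963≈3.967486
n=6: y≈3.967486, sp=4, e=sp−y≈0.032514; I≈4.209089, D=e−e_prev≈-0.018311; u=5/4·0.032514+3/4·4.209089+0·(-0.018311)≈3.197459; next y=3/5·3.967486+1/2·3.197459≈3.979221
n=7: y≈3.979221, sp=4, e=sp−y≈0.020779; I≈4.229868, D=e−e_prev≈-0.011735; u=5/4·0.020779+3/4·4.229868+0·(-0.011735)≈3.198374; next y=3/5·3.979221+1/2·3.198374≈3.986720
n=8: y≈3.986720, sp=4, e=sp−y≈0.013280; I≈4.243148, D=e−e_prev≈-0.007499; u=5/4·0.013280+3/4·4.243148+0·(-0.007499)≈3.198961; next y=3/5·3.986720+1/2·3.198961≈3.991512

0 -2 -4.000 0.000
1 3 8.500 -2.000
2 4 4.150 3.050
3 4 3.153 3.905
4 4 3.195 3.919
5 4 3.196 3.949
6 4 3.197 3.967
7 4 3.198 3.979
8 4 3.199 3.987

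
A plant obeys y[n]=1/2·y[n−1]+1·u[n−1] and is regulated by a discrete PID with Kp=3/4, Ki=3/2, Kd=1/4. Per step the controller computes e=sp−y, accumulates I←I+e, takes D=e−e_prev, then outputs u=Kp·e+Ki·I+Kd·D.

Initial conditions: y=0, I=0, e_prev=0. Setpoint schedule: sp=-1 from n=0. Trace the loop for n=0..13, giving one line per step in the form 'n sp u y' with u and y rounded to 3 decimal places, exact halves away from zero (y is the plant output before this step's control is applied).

(exact arithmetic carried between steps; '≈' marks a value shown rounded to 6 d.p. or computed from one; I and e_prev carry over from the previous line; the table rounds u and y to 3 d.p., halves away from zero)
n=0: y=0, sp=-1, e=sp−y=-1; I=-1, D=e−e_prev=-1; u=3/4·(-1)+3/2·(-1)+1/4·(-1)=-2.5; next y=1/2·0+1·(-2.5)=-2.5
n=1: y=-2.5, sp=-1, e=sp−y=1.5; I=0.5, D=e−e_prev=2.5; u=3/4·1.5+3/2·0.5+1/4·2.5=2.5; next y=1/2·(-2.5)+1·2.5=1.25
n=2: y=1.25, sp=-1, e=sp−y=-2.25; I=-1.75, D=e−e_prev=-3.75; u=3/4·(-2.25)+3/2·(-1.75)+1/4·(-3.75)=-5.25; next y=1/2·1.25+1·(-5.25)=-4.625
n=3: y=-4.625, sp=-1, e=sp−y=3.625; I=1.875, D=e−e_prev=5.875; u=3/4·3.625+3/2·1.875+1/4·5.875=7; next y=1/2·(-4.625)+1·7=4.6875
n=4: y=4.6875, sp=-1, e=sp−y=-5.6875; I=-3.8125, D=e−e_prev=-9.3125; u=3/4·(-5.6875)+3/2·(-3.8125)+1/4·(-9.3125)=-12.3125; next y=1/2·4.6875+1·(-12.3125)=-9.96875
n=5: y=-9.96875, sp=-1, e=sp−y=8.96875; I=5.15625, D=e−e_prev=14.65625; u=3/4·8.96875+3/2·5.15625+1/4·14.65625=18.125; next y=1/2·(-9.96875)+1·18.125=13.140625
n=6: y=13.140625, sp=-1, e=sp−y=-14.140625; I=-8.984375, D=e−e_prev=-23.109375; u=3/4·(-14.140625)+3/2·(-8.984375)+1/4·(-23.109375)=-29.859375; next y=1/2·13.140625+1·(-29.859375)≈-23.289063
n=7: y≈-23.289063, sp=-1, e=sp−y≈22.289063; I≈13.304688, D=e−e_prev≈36.429688; u=3/4·22.289063+3/2·13.304688+1/4·36.429688≈45.78125; next y=1/2·(-23.289063)+1·45.78125≈34.136719
n=8: y≈34.136719, sp=-1, e=sp−y≈-35.136719; I≈-21.832031, D=e−e_prev≈-57.425781; u=3/4·(-35.136719)+3/2·(-21.832031)+1/4·(-57.425781)≈-73.457031; next y=1/2·34.136719+1·(-73.457031)≈-56.388672
n=9: y≈-56.388672, sp=-1, e=sp−y≈55.388672; I≈33.556641, D=e−e_prev≈90.525391; u=3/4·55.388672+3/2·33.556641+1/4·90.525391≈114.507813; next y=1/2·(-56.388672)+1·114.507813≈86.313477
n=10: y≈86.313477, sp=-1, e=sp−y≈-87.313477; I≈-53.756836, D=e−e_prev≈-142.702148; u=3/4·(-87.313477)+3/2·(-53.756836)+1/4·(-142.702148)≈-181.795898; next y=1/2·86.313477+1·(-181.795898)≈-138.639160
n=11: y≈-138.639160, sp=-1, e=sp−y≈137.639160; I≈83.882324, D=e−e_prev≈224.952637; u=3/4·137.639160+3/2·83.882324+1/4·224.952637≈285.291016; next y=1/2·(-138.639160)+1·285.291016≈215.971436
n=12: y≈215.971436, sp=-1, e=sp−y≈-216.971436; I≈-133.089111, D=e−e_prev≈-354.610596; u=3/4·(-216.971436)+3/2·(-133.089111)+1/4·(-354.610596)≈-451.014893; next y=1/2·215.971436+1·(-451.014893)≈-343.029175
n=13: y≈-343.029175, sp=-1, e=sp−y≈342.029175; I≈208.940063, D=e−e_prev≈559.000610; u=3/4·342.029175+3/2·208.940063+1/4·559.000610≈709.682129; next y=1/2·(-343.029175)+1·709.682129≈538.167542

0 -1 -2.500 0.000
1 -1 2.500 -2.500
2 -1 -5.250 1.250
3 -1 7.000 -4.625
4 -1 -12.313 4.688
5 -1 18.125 -9.969
6 -1 -29.859 13.141
7 -1 45.781 -23.289
8 -1 -73.457 34.137
9 -1 114.508 -56.389
10 -1 -181.796 86.313
11 -1 285.291 -138.639
12 -1 -451.015 215.971
13 -1 709.682 -343.029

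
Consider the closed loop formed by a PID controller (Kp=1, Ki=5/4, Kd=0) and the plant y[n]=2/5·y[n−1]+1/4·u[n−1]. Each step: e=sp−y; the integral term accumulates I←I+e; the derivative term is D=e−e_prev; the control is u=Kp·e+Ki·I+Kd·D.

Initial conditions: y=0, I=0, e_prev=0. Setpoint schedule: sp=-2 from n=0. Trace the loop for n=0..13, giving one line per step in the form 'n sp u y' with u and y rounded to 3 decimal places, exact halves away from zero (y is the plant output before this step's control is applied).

0 -2 -4.500 0.000
1 -2 -4.469 -1.125
2 -2 -4.568 -1.567
3 -2 -4.655 -1.769
4 -2 -4.713 -1.871
5 -2 -4.749 -1.927
6 -2 -4.770 -1.958
7 -2 -4.783 -1.976
8 -2 -4.790 -1.986
9 -2 -4.794 -1.992
10 -2 -4.797 -1.995
11 -2 -4.798 -1.997
12 -2 -4.799 -1.998
13 -2 -4.799 -1.999

(exact arithmetic carried between steps; '≈' marks a value shown rounded to 6 d.p. or computed from one; I and e_prev carry over from the previous line; the table rounds u and y to 3 d.p., halves away from zero)
n=0: y=0, sp=-2, e=sp−y=-2; I=-2, D=e−e_prev=-2; u=1·(-2)+5/4·(-2)+0·(-2)=-4.5; next y=2/5·0+1/4·(-4.5)=-1.125
n=1: y=-1.125, sp=-2, e=sp−y=-0.875; I=-2.875, D=e−e_prev=1.125; u=1·(-0.875)+5/4·(-2.875)+0·1.125=-4.46875; next y=2/5·(-1.125)+1/4·(-4.46875)≈-1.567188
n=2: y≈-1.567188, sp=-2, e=sp−y≈-0.432813; I≈-3.307813, D=e−e_prev≈0.442188; u=1·(-0.432813)+5/4·(-3.307813)+0·0.442188≈-4.567578; next y=2/5·(-1.567188)+1/4·(-4.567578)≈-1.768770
n=3: y≈-1.768770, sp=-2, e=sp−y≈-0.231230; I≈-3.539043, D=e−e_prev≈0.201582; u=1·(-0.231230)+5/4·(-3.539043)+0·0.201582≈-4.655034; next y=2/5·(-1.768770)+1/4·(-4.655034)≈-1.871266
n=4: y≈-1.871266, sp=-2, e=sp−y≈-0.128734; I≈-3.667777, D=e−e_prev≈0.102497; u=1·(-0.128734)+5/4·(-3.667777)+0·0.102497≈-4.713454; next y=2/5·(-1.871266)+1/4·(-4.713454)≈-1.926870
n=5: y≈-1.926870, sp=-2, e=sp−y≈-0.073130; I≈-3.740906, D=e−e_prev≈0.055604; u=1·(-0.073130)+5/4·(-3.740906)+0·0.055604≈-4.749263; next y=2/5·(-1.926870)+1/4·(-4.749263)≈-1.958064
n=6: y≈-1.958064, sp=-2, e=sp−y≈-0.041936; I≈-3.782843, D=e−e_prev≈0.031194; u=1·(-0.041936)+5/4·(-3.782843)+0·0.031194≈-4.770490; next y=2/5·(-1.958064)+1/4·(-4.770490)≈-1.975848
n=7: y≈-1.975848, sp=-2, e=sp−y≈-0.024152; I≈-3.806995, D=e−e_prev≈0.017784; u=1·(-0.024152)+5/4·(-3.806995)+0·0.017784≈-4.782896; next y=2/5·(-1.975848)+1/4·(-4.782896)≈-1.986063
n=8: y≈-1.986063, sp=-2, e=sp−y≈-0.013937; I≈-3.820932, D=e−e_prev≈0.010215; u=1·(-0.013937)+5/4·(-3.820932)+0·0.010215≈-4.790102; next y=2/5·(-1.986063)+1/4·(-4.790102)≈-1.991951
n=9: y≈-1.991951, sp=-2, e=sp−y≈-0.008049; I≈-3.828981, D=e−e_prev≈0.005888; u=1·(-0.008049)+5/4·(-3.828981)+0·0.005888≈-4.794276; next y=2/5·(-1.991951)+1/4·(-4.794276)≈-1.995349
n=10: y≈-1.995349, sp=-2, e=sp−y≈-0.004651; I≈-3.833632, D=e−e_prev≈0.003399; u=1·(-0.004651)+5/4·(-3.833632)+0·0.003399≈-4.796691; next y=2/5·(-1.995349)+1/4·(-4.796691)≈-1.997312
n=11: y≈-1.997312, sp=-2, e=sp−y≈-0.002688; I≈-3.836320, D=e−e_prev≈0.001963; u=1·(-0.002688)+5/4·(-3.836320)+0·0.001963≈-4.798087; next y=2/5·(-1.997312)+1/4·(-4.798087)≈-1.998447
n=12: y≈-1.998447, sp=-2, e=sp−y≈-0.001553; I≈-3.837873, D=e−e_prev≈0.001134; u=1·(-0.001553)+5/4·(-3.837873)+0·0.001134≈-4.798894; next y=2/5·(-1.998447)+1/4·(-4.798894)≈-1.999102
n=13: y≈-1.999102, sp=-2, e=sp−y≈-0.000898; I≈-3.838771, D=e−e_prev≈0.000656; u=1·(-0.000898)+5/4·(-3.838771)+0·0.000656≈-4.799361; next y=2/5·(-1.999102)+1/4·(-4.799361)≈-1.999481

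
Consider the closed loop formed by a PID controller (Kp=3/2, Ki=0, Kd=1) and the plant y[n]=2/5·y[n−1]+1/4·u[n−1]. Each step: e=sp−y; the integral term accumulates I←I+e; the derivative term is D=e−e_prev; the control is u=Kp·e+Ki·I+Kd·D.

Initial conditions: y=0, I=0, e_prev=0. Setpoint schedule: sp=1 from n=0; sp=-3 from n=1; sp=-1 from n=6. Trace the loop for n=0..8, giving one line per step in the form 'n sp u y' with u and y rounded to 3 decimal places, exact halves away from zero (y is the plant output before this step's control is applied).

0 1 2.500 0.000
1 -3 -10.063 0.625
2 -3 1.789 -2.266
3 -3 -5.618 -0.459
4 -3 -0.989 -1.588
5 -3 -3.882 -0.882
6 -1 2.926 -1.323
7 -1 -3.329 0.202
8 -1 0.581 -0.751

(exact arithmetic carried between steps; '≈' marks a value shown rounded to 6 d.p. or computed from one; I and e_prev carry over from the previous line; the table rounds u and y to 3 d.p., halves away from zero)
n=0: y=0, sp=1, e=sp−y=1; I=1, D=e−e_prev=1; u=3/2·1+0·1+1·1=2.5; next y=2/5·0+1/4·2.5=0.625
n=1: y=0.625, sp=-3, e=sp−y=-3.625; I=-2.625, D=e−e_prev=-4.625; u=3/2·(-3.625)+0·(-2.625)+1·(-4.625)=-10.0625; next y=2/5·0.625+1/4·(-10.0625)=-2.265625
n=2: y=-2.265625, sp=-3, e=sp−y=-0.734375; I=-3.359375, D=e−e_prev=2.890625; u=3/2·(-0.734375)+0·(-3.359375)+1·2.890625≈1.789063; next y=2/5·(-2.265625)+1/4·1.789063≈-0.458984
n=3: y≈-0.458984, sp=-3, e=sp−y≈-2.541016; I≈-5.900391, D=e−e_prev≈-1.806641; u=3/2·(-2.541016)+0·(-5.900391)+1·(-1.806641)≈-5.618164; next y=2/5·(-0.458984)+1/4·(-5.618164)≈-1.588135
n=4: y≈-1.588135, sp=-3, e=sp−y≈-1.411865; I≈-7.312256, D=e−e_prev≈1.129150; u=3/2·(-1.411865)+0·(-7.312256)+1·1.129150≈-0.988647; next y=2/5·(-1.588135)+1/4·(-0.988647)≈-0.882416
n=5: y≈-0.882416, sp=-3, e=sp−y≈-2.117584; I≈-9.429840, D=e−e_prev≈-0.705719; u=3/2·(-2.117584)+0·(-9.429840)+1·(-0.705719)≈-3.882095; next y=2/5·(-0.882416)+1/4·(-3.882095)≈-1.323490
n=6: y≈-1.323490, sp=-1, e=sp−y≈0.323490; I≈-9.106350, D=e−e_prev≈2.441074; u=3/2·0.323490+0·(-9.106350)+1·2.441074≈2.926310; next y=2/5·(-1.323490)+1/4·2.926310≈0.202181
n=7: y≈0.202181, sp=-1, e=sp−y≈-1.202181; I≈-10.308531, D=e−e_prev≈-1.525671; u=3/2·(-1.202181)+0·(-10.308531)+1·(-1.525671)≈-3.328943; next y=2/5·0.202181+1/4·(-3.328943)≈-0.751363
n=8: y≈-0.751363, sp=-1, e=sp−y≈-0.248637; I≈-10.557168, D=e−e_prev≈0.953545; u=3/2·(-0.248637)+0·(-10.557168)+1·0.953545≈0.580590; next y=2/5·(-0.751363)+1/4·0.580590≈-0.155398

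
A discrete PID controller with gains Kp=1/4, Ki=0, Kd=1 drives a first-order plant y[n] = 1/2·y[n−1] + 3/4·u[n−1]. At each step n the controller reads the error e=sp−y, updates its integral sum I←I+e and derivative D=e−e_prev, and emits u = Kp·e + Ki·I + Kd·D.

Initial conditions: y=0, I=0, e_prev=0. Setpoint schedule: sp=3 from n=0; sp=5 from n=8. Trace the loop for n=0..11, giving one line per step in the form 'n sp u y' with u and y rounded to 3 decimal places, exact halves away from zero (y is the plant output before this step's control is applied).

(exact arithmetic carried between steps; '≈' marks a value shown rounded to 6 d.p. or computed from one; I and e_prev carry over from the previous line; the table rounds u and y to 3 d.p., halves away from zero)
n=0: y=0, sp=3, e=sp−y=3; I=3, D=e−e_prev=3; u=1/4·3+0·3+1·3=3.75; next y=1/2·0+3/4·3.75=2.8125
n=1: y=2.8125, sp=3, e=sp−y=0.1875; I=3.1875, D=e−e_prev=-2.8125; u=1/4·0.1875+0·3.1875+1·(-2.8125)=-2.765625; next y=1/2·2.8125+3/4·(-2.765625)≈-0.667969
n=2: y≈-0.667969, sp=3, e=sp−y≈3.667969; I≈6.855469, D=e−e_prev≈3.480469; u=1/4·3.667969+0·6.855469+1·3.480469≈4.397461; next y=1/2·(-0.667969)+3/4·4.397461≈2.964111
n=3: y≈2.964111, sp=3, e=sp−y≈0.035889; I≈6.891357, D=e−e_prev≈-3.632080; u=1/4·0.035889+0·6.891357+1·(-3.632080)≈-3.623108; next y=1/2·2.964111+3/4·(-3.623108)≈-1.235275
n=4: y≈-1.235275, sp=3, e=sp−y≈4.235275; I≈11.126633, D=e−e_prev≈4.199387; u=1/4·4.235275+0·11.126633+1·4.199387≈5.258205; next y=1/2·(-1.235275)+3/4·5.258205≈3.326016
n=5: y≈3.326016, sp=3, e=sp−y≈-0.326016; I≈10.800616, D=e−e_prev≈-4.561292; u=1/4·(-0.326016)+0·10.800616+1·(-4.561292)≈-4.642796; next y=1/2·3.326016+3/4·(-4.642796)≈-1.819089
n=6: y≈-1.819089, sp=3, e=sp−y≈4.819089; I≈15.619705, D=e−e_prev≈5.145105; u=1/4·4.819089+0·15.619705+1·5.145105≈6.349877; next y=1/2·(-1.819089)+3/4·6.349877≈3.852864
n=7: y≈3.852864, sp=3, e=sp−y≈-0.852864; I≈14.766841, D=e−e_prev≈-5.671952; u=1/4·(-0.852864)+0·14.766841+1·(-5.671952)≈-5.885168; next y=1/2·3.852864+3/4·(-5.885168)≈-2.487444
n=8: y≈-2.487444, sp=5, e=sp−y≈7.487444; I≈22.254286, D=e−e_prev≈8.340308; u=1/4·7.487444+0·22.254286+1·8.340308≈10.212169; next y=1/2·(-2.487444)+3/4·10.212169≈6.415405
n=9: y≈6.415405, sp=5, e=sp−y≈-1.415405; I≈20.838881, D=e−e_prev≈-8.902849; u=1/4·(-1.415405)+0·20.838881+1·(-8.902849)≈-9.256700; next y=1/2·6.415405+3/4·(-9.256700)≈-3.734823
n=10: y≈-3.734823, sp=5, e=sp−y≈8.734823; I≈29.573704, D=e−e_prev≈10.150227; u=1/4·8.734823+0·29.573704+1·10.150227≈12.333933; next y=1/2·(-3.734823)+3/4·12.333933≈7.383038
n=11: y≈7.383038, sp=5, e=sp−y≈-2.383038; I≈27.190665, D=e−e_prev≈-11.117861; u=1/4·(-2.383038)+0·27.190665+1·(-11.117861)≈-11.713621; next y=1/2·7.383038+3/4·(-11.713621)≈-5.093696

0 3 3.750 0.000
1 3 -2.766 2.813
2 3 4.397 -0.668
3 3 -3.623 2.964
4 3 5.258 -1.235
5 3 -4.643 3.326
6 3 6.350 -1.819
7 3 -5.885 3.853
8 5 10.212 -2.487
9 5 -9.257 6.415
10 5 12.334 -3.735
11 5 -11.714 7.383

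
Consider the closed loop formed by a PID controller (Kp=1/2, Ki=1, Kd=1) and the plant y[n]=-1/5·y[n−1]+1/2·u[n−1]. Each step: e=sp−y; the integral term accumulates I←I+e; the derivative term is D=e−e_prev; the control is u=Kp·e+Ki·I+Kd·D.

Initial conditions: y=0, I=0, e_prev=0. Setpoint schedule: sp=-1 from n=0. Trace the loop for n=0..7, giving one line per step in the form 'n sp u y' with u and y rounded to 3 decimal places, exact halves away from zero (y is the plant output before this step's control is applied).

(exact arithmetic carried between steps; '≈' marks a value shown rounded to 6 d.p. or computed from one; I and e_prev carry over from the previous line; the table rounds u and y to 3 d.p., halves away from zero)
n=0: y=0, sp=-1, e=sp−y=-1; I=-1, D=e−e_prev=-1; u=1/2·(-1)+1·(-1)+1·(-1)=-2.5; next y=-1/5·0+1/2·(-2.5)=-1.25
n=1: y=-1.25, sp=-1, e=sp−y=0.25; I=-0.75, D=e−e_prev=1.25; u=1/2·0.25+1·(-0.75)+1·1.25=0.625; next y=-1/5·(-1.25)+1/2·0.625=0.5625
n=2: y=0.5625, sp=-1, e=sp−y=-1.5625; I=-2.3125, D=e−e_prev=-1.8125; u=1/2·(-1.5625)+1·(-2.3125)+1·(-1.8125)=-4.90625; next y=-1/5·0.5625+1/2·(-4.90625)=-2.565625
n=3: y=-2.565625, sp=-1, e=sp−y=1.565625; I=-0.746875, D=e−e_prev=3.128125; u=1/2·1.565625+1·(-0.746875)+1·3.128125≈3.164063; next y=-1/5·(-2.565625)+1/2·3.164063≈2.095156
n=4: y≈2.095156, sp=-1, e=sp−y≈-3.095156; I≈-3.842031, D=e−e_prev≈-4.660781; u=1/2·(-3.095156)+1·(-3.842031)+1·(-4.660781)≈-10.050391; next y=-1/5·2.095156+1/2·(-10.050391)≈-5.444227
n=5: y≈-5.444227, sp=-1, e=sp−y≈4.444227; I≈0.602195, D=e−e_prev≈7.539383; u=1/2·4.444227+1·0.602195+1·7.539383≈10.363691; next y=-1/5·(-5.444227)+1/2·10.363691≈6.270691
n=6: y≈6.270691, sp=-1, e=sp−y≈-7.270691; I≈-6.668496, D=e−e_prev≈-11.714918; u=1/2·(-7.270691)+1·(-6.668496)+1·(-11.714918)≈-22.018759; next y=-1/5·6.270691+1/2·(-22.018759)≈-12.263518
n=7: y≈-12.263518, sp=-1, e=sp−y≈11.263518; I≈4.595022, D=e−e_prev≈18.534209; u=1/2·11.263518+1·4.595022+1·18.534209≈28.760989; next y=-1/5·(-12.263518)+1/2·28.760989≈16.833198

0 -1 -2.500 0.000
1 -1 0.625 -1.250
2 -1 -4.906 0.563
3 -1 3.164 -2.566
4 -1 -10.050 2.095
5 -1 10.364 -5.444
6 -1 -22.019 6.271
7 -1 28.761 -12.264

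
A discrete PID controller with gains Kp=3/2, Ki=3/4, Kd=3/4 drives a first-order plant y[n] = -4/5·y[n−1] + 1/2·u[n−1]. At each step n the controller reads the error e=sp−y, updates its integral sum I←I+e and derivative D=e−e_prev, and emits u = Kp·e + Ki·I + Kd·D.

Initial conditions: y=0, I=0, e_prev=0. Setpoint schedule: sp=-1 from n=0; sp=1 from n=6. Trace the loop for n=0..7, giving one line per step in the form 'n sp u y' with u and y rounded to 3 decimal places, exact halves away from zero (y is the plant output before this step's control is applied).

(exact arithmetic carried between steps; '≈' marks a value shown rounded to 6 d.p. or computed from one; I and e_prev carry over from the previous line; the table rounds u and y to 3 d.p., halves away from zero)
n=0: y=0, sp=-1, e=sp−y=-1; I=-1, D=e−e_prev=-1; u=3/2·(-1)+3/4·(-1)+3/4·(-1)=-3; next y=-4/5·0+1/2·(-3)=-1.5
n=1: y=-1.5, sp=-1, e=sp−y=0.5; I=-0.5, D=e−e_prev=1.5; u=3/2·0.5+3/4·(-0.5)+3/4·1.5=1.5; next y=-4/5·(-1.5)+1/2·1.5=1.95
n=2: y=1.95, sp=-1, e=sp−y=-2.95; I=-3.45, D=e−e_prev=-3.45; u=3/2·(-2.95)+3/4·(-3.45)+3/4·(-3.45)=-9.6; next y=-4/5·1.95+1/2·(-9.6)=-6.36
n=3: y=-6.36, sp=-1, e=sp−y=5.36; I=1.91, D=e−e_prev=8.31; u=3/2·5.36+3/4·1.91+3/4·8.31=15.705; next y=-4/5·(-6.36)+1/2·15.705=12.9405
n=4: y=12.9405, sp=-1, e=sp−y=-13.9405; I=-12.0305, D=e−e_prev=-19.3005; u=3/2·(-13.9405)+3/4·(-12.0305)+3/4·(-19.3005)=-44.409; next y=-4/5·12.9405+1/2·(-44.409)=-32.5569
n=5: y=-32.5569, sp=-1, e=sp−y=31.5569; I=19.5264, D=e−e_prev=45.4974; u=3/2·31.5569+3/4·19.5264+3/4·45.4974=96.1032; next y=-4/5·(-32.5569)+1/2·96.1032=74.09712
n=6: y=74.09712, sp=1, e=sp−y=-73.09712; I=-53.57072, D=e−e_prev=-104.65402; u=3/2·(-73.09712)+3/4·(-53.57072)+3/4·(-104.65402)=-228.314235; next y=-4/5·74.09712+1/2·(-228.314235)≈-173.434814
n=7: y≈-173.434814, sp=1, e=sp−y≈174.434814; I≈120.864094, D=e−e_prev≈247.531934; u=3/2·174.434814+3/4·120.864094+3/4·247.531934≈537.949241; next y=-4/5·(-173.434814)+1/2·537.949241≈407.722471

0 -1 -3.000 0.000
1 -1 1.500 -1.500
2 -1 -9.600 1.950
3 -1 15.705 -6.360
4 -1 -44.409 12.941
5 -1 96.103 -32.557
6 1 -228.314 74.097
7 1 537.949 -173.435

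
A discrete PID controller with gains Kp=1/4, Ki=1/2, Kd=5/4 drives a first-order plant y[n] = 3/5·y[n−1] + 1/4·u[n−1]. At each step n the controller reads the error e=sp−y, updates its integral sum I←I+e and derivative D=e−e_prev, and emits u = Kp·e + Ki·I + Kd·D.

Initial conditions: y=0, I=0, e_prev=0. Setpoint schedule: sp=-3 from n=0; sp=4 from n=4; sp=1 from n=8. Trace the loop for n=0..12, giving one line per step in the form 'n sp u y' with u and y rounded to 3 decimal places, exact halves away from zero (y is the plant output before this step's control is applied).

0 -3 -6.000 0.000
1 -3 -0.750 -1.500
2 -3 -4.200 -1.088
3 -3 -3.411 -1.703
4 4 9.515 -1.874
5 4 -2.769 1.254
6 4 4.902 0.060
7 4 2.977 1.262
8 1 -0.631 1.501
9 1 4.684 0.743
10 1 2.117 1.617
11 1 3.136 1.499
12 1 2.371 1.684

(exact arithmetic carried between steps; '≈' marks a value shown rounded to 6 d.p. or computed from one; I and e_prev carry over from the previous line; the table rounds u and y to 3 d.p., halves away from zero)
n=0: y=0, sp=-3, e=sp−y=-3; I=-3, D=e−e_prev=-3; u=1/4·(-3)+1/2·(-3)+5/4·(-3)=-6; next y=3/5·0+1/4·(-6)=-1.5
n=1: y=-1.5, sp=-3, e=sp−y=-1.5; I=-4.5, D=e−e_prev=1.5; u=1/4·(-1.5)+1/2·(-4.5)+5/4·1.5=-0.75; next y=3/5·(-1.5)+1/4·(-0.75)=-1.0875
n=2: y=-1.0875, sp=-3, e=sp−y=-1.9125; I=-6.4125, D=e−e_prev=-0.4125; u=1/4·(-1.9125)+1/2·(-6.4125)+5/4·(-0.4125)=-4.2; next y=3/5·(-1.0875)+1/4·(-4.2)=-1.7025
n=3: y=-1.7025, sp=-3, e=sp−y=-1.2975; I=-7.71, D=e−e_prev=0.615; u=1/4·(-1.2975)+1/2·(-7.71)+5/4·0.615=-3.410625; next y=3/5·(-1.7025)+1/4·(-3.410625)≈-1.874156
n=4: y≈-1.874156, sp=4, e=sp−y≈5.874156; I≈-1.835844, D=e−e_prev≈7.171656; u=1/4·5.874156+1/2·(-1.835844)+5/4·7.171656≈9.515188; next y=3/5·(-1.874156)+1/4·9.515188≈1.254303
n=5: y≈1.254303, sp=4, e=sp−y≈2.745697; I≈0.909853, D=e−e_prev≈-3.128459; u=1/4·2.745697+1/2·0.909853+5/4·(-3.128459)≈-2.769223; next y=3/5·1.254303+1/4·(-2.769223)≈0.060276
n=6: y≈0.060276, sp=4, e=sp−y≈3.939724; I≈4.849577, D=e−e_prev≈1.194027; u=1/4·3.939724+1/2·4.849577+5/4·1.194027≈4.902253; next y=3/5·0.060276+1/4·4.902253≈1.261729
n=7: y≈1.261729, sp=4, e=sp−y≈2.738271; I≈7.587848, D=e−e_prev≈-1.201453; u=1/4·2.738271+1/2·7.587848+5/4·(-1.201453)≈2.976676; next y=3/5·1.261729+1/4·2.976676≈1.501206
n=8: y≈1.501206, sp=1, e=sp−y≈-0.501206; I≈7.086642, D=e−e_prev≈-3.239477; u=1/4·(-0.501206)+1/2·7.086642+5/4·(-3.239477)≈-0.631327; next y=3/5·1.501206+1/4·(-0.631327)≈0.742892
n=9: y≈0.742892, sp=1, e=sp−y≈0.257108; I≈7.343750, D=e−e_prev≈0.758314; u=1/4·0.257108+1/2·7.343750+5/4·0.758314≈4.684045; next y=3/5·0.742892+1/4·4.684045≈1.616746
n=10: y≈1.616746, sp=1, e=sp−y≈-0.616746; I≈6.727004, D=e−e_prev≈-0.873854; u=1/4·(-0.616746)+1/2·6.727004+5/4·(-0.873854)≈2.116997; next y=3/5·1.616746+1/4·2.116997≈1.499297
n=11: y≈1.499297, sp=1, e=sp−y≈-0.499297; I≈6.227706, D=e−e_prev≈0.117449; u=1/4·(-0.499297)+1/2·6.227706+5/4·0.117449≈3.135841; next y=3/5·1.499297+1/4·3.135841≈1.683538
n=12: y≈1.683538, sp=1, e=sp−y≈-0.683538; I≈5.544168, D=e−e_prev≈-0.184241; u=1/4·(-0.683538)+1/2·5.544168+5/4·(-0.184241)≈2.370898; next y=3/5·1.683538+1/4·2.370898≈1.602847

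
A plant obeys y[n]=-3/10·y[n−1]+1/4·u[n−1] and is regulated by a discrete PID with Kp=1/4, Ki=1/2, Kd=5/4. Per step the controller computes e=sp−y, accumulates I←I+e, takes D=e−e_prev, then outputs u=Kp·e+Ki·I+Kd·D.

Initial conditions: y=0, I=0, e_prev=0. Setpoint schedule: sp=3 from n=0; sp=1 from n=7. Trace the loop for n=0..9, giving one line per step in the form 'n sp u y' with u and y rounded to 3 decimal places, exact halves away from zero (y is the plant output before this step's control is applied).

(exact arithmetic carried between steps; '≈' marks a value shown rounded to 6 d.p. or computed from one; I and e_prev carry over from the previous line; the table rounds u and y to 3 d.p., halves away from zero)
n=0: y=0, sp=3, e=sp−y=3; I=3, D=e−e_prev=3; u=1/4·3+1/2·3+5/4·3=6; next y=-3/10·0+1/4·6=1.5
n=1: y=1.5, sp=3, e=sp−y=1.5; I=4.5, D=e−e_prev=-1.5; u=1/4·1.5+1/2·4.5+5/4·(-1.5)=0.75; next y=-3/10·1.5+1/4·0.75=-0.2625
n=2: y=-0.2625, sp=3, e=sp−y=3.2625; I=7.7625, D=e−e_prev=1.7625; u=1/4·3.2625+1/2·7.7625+5/4·1.7625=6.9; next y=-3/10·(-0.2625)+1/4·6.9=1.80375
n=3: y=1.80375, sp=3, e=sp−y=1.19625; I=8.95875, D=e−e_prev=-2.06625; u=1/4·1.19625+1/2·8.95875+5/4·(-2.06625)=2.195625; next y=-3/10·1.80375+1/4·2.195625≈0.007781
n=4: y≈0.007781, sp=3, e=sp−y≈2.992219; I≈11.950969, D=e−e_prev≈1.795969; u=1/4·2.992219+1/2·11.950969+5/4·1.795969≈8.9685; next y=-3/10·0.007781+1/4·8.9685≈2.239791
n=5: y≈2.239791, sp=3, e=sp−y≈0.760209; I≈12.711178, D=e−e_prev≈-2.232009; u=1/4·0.760209+1/2·12.711178+5/4·(-2.232009)≈3.755630; next y=-3/10·2.239791+1/4·3.755630≈0.266970
n=6: y≈0.266970, sp=3, e=sp−y≈2.733030; I≈15.444208, D=e−e_prev≈1.972820; u=1/4·2.733030+1/2·15.444208+5/4·1.972820≈10.871387; next y=-3/10·0.266970+1/4·10.871387≈2.637756
n=7: y≈2.637756, sp=1, e=sp−y≈-1.637756; I≈13.806452, D=e−e_prev≈-4.370785; u=1/4·(-1.637756)+1/2·13.806452+5/4·(-4.370785)≈1.030305; next y=-3/10·2.637756+1/4·1.030305≈-0.533750
n=8: y≈-0.533750, sp=1, e=sp−y≈1.533750; I≈15.340203, D=e−e_prev≈3.171506; u=1/4·1.533750+1/2·15.340203+5/4·3.171506≈12.017921; next y=-3/10·(-0.533750)+1/4·12.017921≈3.164605
n=9: y≈3.164605, sp=1, e=sp−y≈-2.164605; I≈13.175597, D=e−e_prev≈-3.698356; u=1/4·(-2.164605)+1/2·13.175597+5/4·(-3.698356)≈1.423702; next y=-3/10·3.164605+1/4·1.423702≈-0.593456

0 3 6.000 0.000
1 3 0.750 1.500
2 3 6.900 -0.263
3 3 2.196 1.804
4 3 8.969 0.008
5 3 3.756 2.240
6 3 10.871 0.267
7 1 1.030 2.638
8 1 12.018 -0.534
9 1 1.424 3.165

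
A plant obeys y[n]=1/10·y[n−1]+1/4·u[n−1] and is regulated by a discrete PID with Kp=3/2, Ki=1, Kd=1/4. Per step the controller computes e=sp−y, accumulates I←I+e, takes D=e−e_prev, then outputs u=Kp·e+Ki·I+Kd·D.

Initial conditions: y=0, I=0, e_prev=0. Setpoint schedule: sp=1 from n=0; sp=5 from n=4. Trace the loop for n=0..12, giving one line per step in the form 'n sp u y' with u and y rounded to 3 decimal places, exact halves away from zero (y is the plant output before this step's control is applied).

(exact arithmetic carried between steps; '≈' marks a value shown rounded to 6 d.p. or computed from one; I and e_prev carry over from the previous line; the table rounds u and y to 3 d.p., halves away from zero)
n=0: y=0, sp=1, e=sp−y=1; I=1, D=e−e_prev=1; u=3/2·1+1·1+1/4·1=2.75; next y=1/10·0+1/4·2.75=0.6875
n=1: y=0.6875, sp=1, e=sp−y=0.3125; I=1.3125, D=e−e_prev=-0.6875; u=3/2·0.3125+1·1.3125+1/4·(-0.6875)=1.609375; next y=1/10·0.6875+1/4·1.609375≈0.471094
n=2: y≈0.471094, sp=1, e=sp−y≈0.528906; I≈1.841406, D=e−e_prev≈0.216406; u=3/2·0.528906+1·1.841406+1/4·0.216406≈2.688867; next y=1/10·0.471094+1/4·2.688867≈0.719326
n=3: y≈0.719326, sp=1, e=sp−y≈0.280674; I≈2.122080, D=e−e_prev≈-0.248232; u=3/2·0.280674+1·2.122080+1/4·(-0.248232)≈2.481033; next y=1/10·0.719326+1/4·2.481033≈0.692191
n=4: y≈0.692191, sp=5, e=sp−y≈4.307809; I≈6.429889, D=e−e_prev≈4.027135; u=3/2·4.307809+1·6.429889+1/4·4.027135≈13.898387; next y=1/10·0.692191+1/4·13.898387≈3.543816
n=5: y≈3.543816, sp=5, e=sp−y≈1.456184; I≈7.886073, D=e−e_prev≈-2.851625; u=3/2·1.456184+1·7.886073+1/4·(-2.851625)≈9.357443; next y=1/10·3.543816+1/4·9.357443≈2.693742
n=6: y≈2.693742, sp=5, e=sp−y≈2.306258; I≈10.192331, D=e−e_prev≈0.850073; u=3/2·2.306258+1·10.192331+1/4·0.850073≈13.864236; next y=1/10·2.693742+1/4·13.864236≈3.735433
n=7: y≈3.735433, sp=5, e=sp−y≈1.264567; I≈11.456898, D=e−e_prev≈-1.041691; u=3/2·1.264567+1·11.456898+1/4·(-1.041691)≈13.093325; next y=1/10·3.735433+1/4·13.093325≈3.646875
n=8: y≈3.646875, sp=5, e=sp−y≈1.353125; I≈12.810023, D=e−e_prev≈0.088558; u=3/2·1.353125+1·12.810023+1/4·0.088558≈14.861851; next y=1/10·3.646875+1/4·14.861851≈4.080150
n=9: y≈4.080150, sp=5, e=sp−y≈0.919850; I≈13.729873, D=e−e_prev≈-0.433275; u=3/2·0.919850+1·13.729873+1/4·(-0.433275)≈15.001329; next y=1/10·4.080150+1/4·15.001329≈4.158347
n=10: y≈4.158347, sp=5, e=sp−y≈0.841653; I≈14.571526, D=e−e_prev≈-0.078197; u=3/2·0.841653+1·14.571526+1/4·(-0.078197)≈15.814456; next y=1/10·4.158347+1/4·15.814456≈4.369449
n=11: y≈4.369449, sp=5, e=sp−y≈0.630551; I≈15.202077, D=e−e_prev≈-0.211101; u=3/2·0.630551+1·15.202077+1/4·(-0.211101)≈16.095129; next y=1/10·4.369449+1/4·16.095129≈4.460727
n=12: y≈4.460727, sp=5, e=sp−y≈0.539273; I≈15.741350, D=e−e_prev≈-0.091278; u=3/2·0.539273+1·15.741350+1/4·(-0.091278)≈16.527440; next y=1/10·4.460727+1/4·16.527440≈4.577933

0 1 2.750 0.000
1 1 1.609 0.688
2 1 2.689 0.471
3 1 2.481 0.719
4 5 13.898 0.692
5 5 9.357 3.544
6 5 13.864 2.694
7 5 13.093 3.735
8 5 14.862 3.647
9 5 15.001 4.080
10 5 15.814 4.158
11 5 16.095 4.369
12 5 16.527 4.461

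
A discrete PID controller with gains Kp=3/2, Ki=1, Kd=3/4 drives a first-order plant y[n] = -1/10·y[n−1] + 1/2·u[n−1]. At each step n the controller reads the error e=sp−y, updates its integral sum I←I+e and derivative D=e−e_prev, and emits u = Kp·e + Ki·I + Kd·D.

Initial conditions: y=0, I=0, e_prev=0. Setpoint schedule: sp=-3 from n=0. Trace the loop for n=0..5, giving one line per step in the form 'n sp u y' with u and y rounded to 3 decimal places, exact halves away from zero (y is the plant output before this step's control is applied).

(exact arithmetic carried between steps; '≈' marks a value shown rounded to 6 d.p. or computed from one; I and e_prev carry over from the previous line; the table rounds u and y to 3 d.p., halves away from zero)
n=0: y=0, sp=-3, e=sp−y=-3; I=-3, D=e−e_prev=-3; u=3/2·(-3)+1·(-3)+3/4·(-3)=-9.75; next y=-1/10·0+1/2·(-9.75)=-4.875
n=1: y=-4.875, sp=-3, e=sp−y=1.875; I=-1.125, D=e−e_prev=4.875; u=3/2·1.875+1·(-1.125)+3/4·4.875=5.34375; next y=-1/10·(-4.875)+1/2·5.34375=3.159375
n=2: y=3.159375, sp=-3, e=sp−y=-6.159375; I=-7.284375, D=e−e_prev=-8.034375; u=3/2·(-6.159375)+1·(-7.284375)+3/4·(-8.034375)≈-22.549219; next y=-1/10·3.159375+1/2·(-22.549219)≈-11.590547
n=3: y≈-11.590547, sp=-3, e=sp−y≈8.590547; I≈1.306172, D=e−e_prev≈14.749922; u=3/2·8.590547+1·1.306172+3/4·14.749922≈25.254434; next y=-1/10·(-11.590547)+1/2·25.254434≈13.786271
n=4: y≈13.786271, sp=-3, e=sp−y≈-16.786271; I≈-15.480100, D=e−e_prev≈-25.376818; u=3/2·(-16.786271)+1·(-15.480100)+3/4·(-25.376818)≈-59.692121; next y=-1/10·13.786271+1/2·(-59.692121)≈-31.224687
n=5: y≈-31.224687, sp=-3, e=sp−y≈28.224687; I≈12.744588, D=e−e_prev≈45.010959; u=3/2·28.224687+1·12.744588+3/4·45.010959≈88.839838; next y=-1/10·(-31.224687)+1/2·88.839838≈47.542388

0 -3 -9.750 0.000
1 -3 5.344 -4.875
2 -3 -22.549 3.159
3 -3 25.254 -11.591
4 -3 -59.692 13.786
5 -3 88.840 -31.225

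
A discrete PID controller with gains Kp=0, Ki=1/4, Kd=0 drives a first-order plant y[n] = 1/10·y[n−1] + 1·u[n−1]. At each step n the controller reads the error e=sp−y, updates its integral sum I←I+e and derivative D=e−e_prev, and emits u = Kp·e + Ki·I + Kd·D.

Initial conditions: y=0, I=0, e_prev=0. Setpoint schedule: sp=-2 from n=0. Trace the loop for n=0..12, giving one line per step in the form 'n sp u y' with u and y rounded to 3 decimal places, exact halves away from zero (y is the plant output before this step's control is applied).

0 -2 -0.500 0.000
1 -2 -0.875 -0.500
2 -2 -1.144 -0.925
3 -2 -1.335 -1.236
4 -2 -1.470 -1.458
5 -2 -1.566 -1.616
6 -2 -1.634 -1.728
7 -2 -1.682 -1.807
8 -2 -1.717 -1.863
9 -2 -1.741 -1.903
10 -2 -1.758 -1.931
11 -2 -1.770 -1.951
12 -2 -1.779 -1.965

(exact arithmetic carried between steps; '≈' marks a value shown rounded to 6 d.p. or computed from one; I and e_prev carry over from the previous line; the table rounds u and y to 3 d.p., halves away from zero)
n=0: y=0, sp=-2, e=sp−y=-2; I=-2, D=e−e_prev=-2; u=0·(-2)+1/4·(-2)+0·(-2)=-0.5; next y=1/10·0+1·(-0.5)=-0.5
n=1: y=-0.5, sp=-2, e=sp−y=-1.5; I=-3.5, D=e−e_prev=0.5; u=0·(-1.5)+1/4·(-3.5)+0·0.5=-0.875; next y=1/10·(-0.5)+1·(-0.875)=-0.925
n=2: y=-0.925, sp=-2, e=sp−y=-1.075; I=-4.575, D=e−e_prev=0.425; u=0·(-1.075)+1/4·(-4.575)+0·0.425=-1.14375; next y=1/10·(-0.925)+1·(-1.14375)=-1.23625
n=3: y=-1.23625, sp=-2, e=sp−y=-0.76375; I=-5.33875, D=e−e_prev=0.31125; u=0·(-0.76375)+1/4·(-5.33875)+0·0.31125≈-1.334688; next y=1/10·(-1.23625)+1·(-1.334688)≈-1.458313
n=4: y≈-1.458313, sp=-2, e=sp−y≈-0.541688; I≈-5.880438, D=e−e_prev≈0.222063; u=0·(-0.541688)+1/4·(-5.880438)+0·0.222063≈-1.470109; next y=1/10·(-1.458313)+1·(-1.470109)≈-1.615941
n=5: y≈-1.615941, sp=-2, e=sp−y≈-0.384059; I≈-6.264497, D=e−e_prev≈0.157628; u=0·(-0.384059)+1/4·(-6.264497)+0·0.157628≈-1.566124; next y=1/10·(-1.615941)+1·(-1.566124)≈-1.727718
n=6: y≈-1.727718, sp=-2, e=sp−y≈-0.272282; I≈-6.536779, D=e−e_prev≈0.111778; u=0·(-0.272282)+1/4·(-6.536779)+0·0.111778≈-1.634195; next y=1/10·(-1.727718)+1·(-1.634195)≈-1.806966
n=7: y≈-1.806966, sp=-2, e=sp−y≈-0.193034; I≈-6.729812, D=e−e_prev≈0.079248; u=0·(-0.193034)+1/4·(-6.729812)+0·0.079248≈-1.682453; next y=1/10·(-1.806966)+1·(-1.682453)≈-1.863150
n=8: y≈-1.863150, sp=-2, e=sp−y≈-0.136850; I≈-6.866662, D=e−e_prev≈0.056183; u=0·(-0.136850)+1/4·(-6.866662)+0·0.056183≈-1.716666; next y=1/10·(-1.863150)+1·(-1.716666)≈-1.902981
n=9: y≈-1.902981, sp=-2, e=sp−y≈-0.097019; I≈-6.963682, D=e−e_prev≈0.039831; u=0·(-0.097019)+1/4·(-6.963682)+0·0.039831≈-1.740920; next y=1/10·(-1.902981)+1·(-1.740920)≈-1.931219
n=10: y≈-1.931219, sp=-2, e=sp−y≈-0.068781; I≈-7.032463, D=e−e_prev≈0.028238; u=0·(-0.068781)+1/4·(-7.032463)+0·0.028238≈-1.758116; next y=1/10·(-1.931219)+1·(-1.758116)≈-1.951238
n=11: y≈-1.951238, sp=-2, e=sp−y≈-0.048762; I≈-7.081226, D=e−e_prev≈0.020019; u=0·(-0.048762)+1/4·(-7.081226)+0·0.020019≈-1.770306; next y=1/10·(-1.951238)+1·(-1.770306)≈-1.965430
n=12: y≈-1.965430, sp=-2, e=sp−y≈-0.034570; I≈-7.115795, D=e−e_prev≈0.014192; u=0·(-0.034570)+1/4·(-7.115795)+0·0.014192≈-1.778949; next y=1/10·(-1.965430)+1·(-1.778949)≈-1.975492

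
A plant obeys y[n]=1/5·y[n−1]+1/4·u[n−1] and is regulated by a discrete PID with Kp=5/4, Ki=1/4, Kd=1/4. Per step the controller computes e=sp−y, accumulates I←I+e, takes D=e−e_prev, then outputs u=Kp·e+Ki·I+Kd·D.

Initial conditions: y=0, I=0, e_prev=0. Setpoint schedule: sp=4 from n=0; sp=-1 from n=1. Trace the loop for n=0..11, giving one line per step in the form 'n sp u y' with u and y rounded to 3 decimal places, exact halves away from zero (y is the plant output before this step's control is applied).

(exact arithmetic carried between steps; '≈' marks a value shown rounded to 6 d.p. or computed from one; I and e_prev carry over from the previous line; the table rounds u and y to 3 d.p., halves away from zero)
n=0: y=0, sp=4, e=sp−y=4; I=4, D=e−e_prev=4; u=5/4·4+1/4·4+1/4·4=7; next y=1/5·0+1/4·7=1.75
n=1: y=1.75, sp=-1, e=sp−y=-2.75; I=1.25, D=e−e_prev=-6.75; u=5/4·(-2.75)+1/4·1.25+1/4·(-6.75)=-4.8125; next y=1/5·1.75+1/4·(-4.8125)=-0.853125
n=2: y=-0.853125, sp=-1, e=sp−y=-0.146875; I=1.103125, D=e−e_prev=2.603125; u=5/4·(-0.146875)+1/4·1.103125+1/4·2.603125≈0.742969; next y=1/5·(-0.853125)+1/4·0.742969≈0.015117
n=3: y≈0.015117, sp=-1, e=sp−y≈-1.015117; I≈0.088008, D=e−e_prev≈-0.868242; u=5/4·(-1.015117)+1/4·0.088008+1/4·(-0.868242)≈-1.463955; next y=1/5·0.015117+1/4·(-1.463955)≈-0.362965
n=4: y≈-0.362965, sp=-1, e=sp−y≈-0.637035; I≈-0.549027, D=e−e_prev≈0.378083; u=5/4·(-0.637035)+1/4·(-0.549027)+1/4·0.378083≈-0.839029; next y=1/5·(-0.362965)+1/4·(-0.839029)≈-0.282350
n=5: y≈-0.282350, sp=-1, e=sp−y≈-0.717650; I≈-1.266676, D=e−e_prev≈-0.080615; u=5/4·(-0.717650)+1/4·(-1.266676)+1/4·(-0.080615)≈-1.233885; next y=1/5·(-0.282350)+1/4·(-1.233885)≈-0.364941
n=6: y≈-0.364941, sp=-1, e=sp−y≈-0.635059; I≈-1.901735, D=e−e_prev≈0.082591; u=5/4·(-0.635059)+1/4·(-1.901735)+1/4·0.082591≈-1.248609; next y=1/5·(-0.364941)+1/4·(-1.248609)≈-0.385141
n=7: y≈-0.385141, sp=-1, e=sp−y≈-0.614859; I≈-2.516595, D=e−e_prev≈0.020199; u=5/4·(-0.614859)+1/4·(-2.516595)+1/4·0.020199≈-1.392673; next y=1/5·(-0.385141)+1/4·(-1.392673)≈-0.425196
n=8: y≈-0.425196, sp=-1, e=sp−y≈-0.574804; I≈-3.091398, D=e−e_prev≈0.040056; u=5/4·(-0.574804)+1/4·(-3.091398)+1/4·0.040056≈-1.481340; next y=1/5·(-0.425196)+1/4·(-1.481340)≈-0.455374
n=9: y≈-0.455374, sp=-1, e=sp−y≈-0.544626; I≈-3.636024, D=e−e_prev≈0.030178; u=5/4·(-0.544626)+1/4·(-3.636024)+1/4·0.030178≈-1.582244; next y=1/5·(-0.455374)+1/4·(-1.582244)≈-0.486636
n=10: y≈-0.486636, sp=-1, e=sp−y≈-0.513364; I≈-4.149388, D=e−e_prev≈0.031261; u=5/4·(-0.513364)+1/4·(-4.149388)+1/4·0.031261≈-1.671237; next y=1/5·(-0.486636)+1/4·(-1.671237)≈-0.515136
n=11: y≈-0.515136, sp=-1, e=sp−y≈-0.484864; I≈-4.634252, D=e−e_prev≈0.028501; u=5/4·(-0.484864)+1/4·(-4.634252)+1/4·0.028501≈-1.757517; next y=1/5·(-0.515136)+1/4·(-1.757517)≈-0.542407

0 4 7.000 0.000
1 -1 -4.813 1.750
2 -1 0.743 -0.853
3 -1 -1.464 0.015
4 -1 -0.839 -0.363
5 -1 -1.234 -0.282
6 -1 -1.249 -0.365
7 -1 -1.393 -0.385
8 -1 -1.481 -0.425
9 -1 -1.582 -0.455
10 -1 -1.671 -0.487
11 -1 -1.758 -0.515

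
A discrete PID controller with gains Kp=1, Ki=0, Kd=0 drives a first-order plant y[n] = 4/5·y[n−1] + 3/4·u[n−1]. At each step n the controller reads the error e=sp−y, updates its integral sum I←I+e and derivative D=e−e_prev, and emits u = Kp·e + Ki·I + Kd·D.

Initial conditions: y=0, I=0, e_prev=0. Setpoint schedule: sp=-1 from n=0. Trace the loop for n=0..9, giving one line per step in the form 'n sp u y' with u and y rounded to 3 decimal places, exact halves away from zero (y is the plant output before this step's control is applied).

0 -1 -1.000 0.000
1 -1 -0.250 -0.750
2 -1 -0.213 -0.788
3 -1 -0.211 -0.789
4 -1 -0.211 -0.789
5 -1 -0.211 -0.789
6 -1 -0.211 -0.789
7 -1 -0.211 -0.789
8 -1 -0.211 -0.789
9 -1 -0.211 -0.789

(exact arithmetic carried between steps; '≈' marks a value shown rounded to 6 d.p. or computed from one; I and e_prev carry over from the previous line; the table rounds u and y to 3 d.p., halves away from zero)
n=0: y=0, sp=-1, e=sp−y=-1; I=-1, D=e−e_prev=-1; u=1·(-1)+0·(-1)+0·(-1)=-1; next y=4/5·0+3/4·(-1)=-0.75
n=1: y=-0.75, sp=-1, e=sp−y=-0.25; I=-1.25, D=e−e_prev=0.75; u=1·(-0.25)+0·(-1.25)+0·0.75=-0.25; next y=4/5·(-0.75)+3/4·(-0.25)=-0.7875
n=2: y=-0.7875, sp=-1, e=sp−y=-0.2125; I=-1.4625, D=e−e_prev=0.0375; u=1·(-0.2125)+0·(-1.4625)+0·0.0375=-0.2125; next y=4/5·(-0.7875)+3/4·(-0.2125)=-0.789375
n=3: y=-0.789375, sp=-1, e=sp−y=-0.210625; I=-1.673125, D=e−e_prev=0.001875; u=1·(-0.210625)+0·(-1.673125)+0·0.001875=-0.210625; next y=4/5·(-0.789375)+3/4·(-0.210625)≈-0.789469
n=4: y≈-0.789469, sp=-1, e=sp−y≈-0.210531; I≈-1.883656, D=e−e_prev≈0.000094; u=1·(-0.210531)+0·(-1.883656)+0·0.000094≈-0.210531; next y=4/5·(-0.789469)+3/4·(-0.210531)≈-0.789473
n=5: y≈-0.789473, sp=-1, e=sp−y≈-0.210527; I≈-2.094183, D=e−e_prev≈0.000005; u=1·(-0.210527)+0·(-2.094183)+0·0.000005≈-0.210527; next y=4/5·(-0.789473)+3/4·(-0.210527)≈-0.789474
n=6: y≈-0.789474, sp=-1, e=sp−y≈-0.210526; I≈-2.304709, D=e−e_prev≈0.000000; u=1·(-0.210526)+0·(-2.304709)+0·0.000000≈-0.210526; next y=4/5·(-0.789474)+3/4·(-0.210526)≈-0.789474
n=7: y≈-0.789474, sp=-1, e=sp−y≈-0.210526; I≈-2.515235, D=e−e_prev≈0.000000; u=1·(-0.210526)+0·(-2.515235)+0·0.000000≈-0.210526; next y=4/5·(-0.789474)+3/4·(-0.210526)≈-0.789474
n=8: y≈-0.789474, sp=-1, e=sp−y≈-0.210526; I≈-2.725762, D=e−e_prev≈0.000000; u=1·(-0.210526)+0·(-2.725762)+0·0.000000≈-0.210526; next y=4/5·(-0.789474)+3/4·(-0.210526)≈-0.789474
n=9: y≈-0.789474, sp=-1, e=sp−y≈-0.210526; I≈-2.936288, D=e−e_prev≈0.000000; u=1·(-0.210526)+0·(-2.936288)+0·0.000000≈-0.210526; next y=4/5·(-0.789474)+3/4·(-0.210526)≈-0.789474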